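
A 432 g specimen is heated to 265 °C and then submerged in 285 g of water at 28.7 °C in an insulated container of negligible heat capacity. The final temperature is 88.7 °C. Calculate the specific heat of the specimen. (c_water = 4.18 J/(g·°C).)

Heat lost by the specimen = heat gained by the water:
432·c·(265 − 88.7) = 285·4.18·(88.7 − 28.7)
76162 c = 71478  ⇒  c ≈ 0.9385 J/(g·°C)

c ≈ 0.939 J/(g·°C)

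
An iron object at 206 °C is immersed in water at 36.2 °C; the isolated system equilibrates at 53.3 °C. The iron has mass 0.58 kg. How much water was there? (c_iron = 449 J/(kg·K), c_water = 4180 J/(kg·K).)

m ≈ 0.556 kg

Let T be the final temperature. ΣQ_i = 0:
0.58·449·(53.3 − 206) + m·4180·(53.3 − 36.2) = 0
71478 m = 39766
m = 39766/71478 ≈ 0.5563 kg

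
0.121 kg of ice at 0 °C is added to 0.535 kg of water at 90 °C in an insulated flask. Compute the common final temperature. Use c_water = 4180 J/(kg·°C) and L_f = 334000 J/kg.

T_f ≈ 58.7 °C

Energy conservation, ΣQ = 0:
melt ice: 0.121·334000 = 40414; meltwater 0→T: 0.121·4180·T = 505.78 T; water cools: 0.535·4180·(T − 90) = 2236.3(T − 90)
2742.1 T = 201267 − 40414 = 160853
T ≈ 58.66 °C (positive, so assuming full melt was valid).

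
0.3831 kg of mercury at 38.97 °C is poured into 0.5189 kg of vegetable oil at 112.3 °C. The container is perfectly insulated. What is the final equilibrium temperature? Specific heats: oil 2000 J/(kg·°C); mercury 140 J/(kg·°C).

|Q_oil| = |Q_mercury|:
0.5189*2000*(112.3 − T) = 0.3831*140*(T − 38.97)
1037.8(112.3 − T) = 53.63(T − 38.97)
1091.4 T = 118635  ⇒  T ≈ 108.70 °C

T_f ≈ 108.7 °C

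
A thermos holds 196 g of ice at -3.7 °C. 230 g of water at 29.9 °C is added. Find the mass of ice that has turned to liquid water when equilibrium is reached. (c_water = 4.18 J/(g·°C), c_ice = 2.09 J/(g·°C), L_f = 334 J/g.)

m_melted ≈ 81.5 g

Water can give up m c ΔT = 230·4.18·29.9 = 28746 J before reaching 0 °C.
Of that, 196·2.09·3.7 = 1515.7 J goes to bring the ice to 0 °C, leaving 27230 J.
Melting all 196 g of ice would need 196·334 = 65464 J.
That's not enough to melt it all — equilibrium is at 0 °C with ice remaining.
Mass melted = 27230/334 ≈ 81.53 g.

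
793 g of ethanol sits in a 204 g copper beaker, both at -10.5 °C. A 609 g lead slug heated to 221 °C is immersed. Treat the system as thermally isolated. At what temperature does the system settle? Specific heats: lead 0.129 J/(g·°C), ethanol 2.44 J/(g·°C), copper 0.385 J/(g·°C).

Let T be the final temperature. ΣQ_i = 0:
609*0.129*(T − 221) + 793*2.44*(T − (-10.5)) + 204*0.385*(T − (-10.5)) = 0
78.56(T − 221) + 1934.9(T − (-10.5)) + 78.54(T − (-10.5)) = 0
(78.56 + 1934.9 + 78.54) T = 78.56*221 + 1934.9*(-10.5) + 78.54*(-10.5)
T = -3779.3/2092 ≈ -1.81 °C

T_f ≈ -1.8 °C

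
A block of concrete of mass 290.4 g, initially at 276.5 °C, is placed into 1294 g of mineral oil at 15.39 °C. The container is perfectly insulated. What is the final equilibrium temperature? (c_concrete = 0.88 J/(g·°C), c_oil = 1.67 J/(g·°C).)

T_f = Σ m_i c_i T_i / Σ m_i c_i:
T_f = (255.55×276.5 + 2161×15.39) / (255.55 + 2161)
    = 103918 / 2416.5 ≈ 43.00 °C

T_f ≈ 43.0 °C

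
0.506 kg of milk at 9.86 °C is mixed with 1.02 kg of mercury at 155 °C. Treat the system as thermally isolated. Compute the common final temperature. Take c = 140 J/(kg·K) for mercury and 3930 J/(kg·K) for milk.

With ΣQ=0 the equilibrium temperature is the m·c-weighted mean:
T_f = (142.8*155 + 1988.6*9.86) / (142.8 + 1988.6)
    = 41741 / 2131.4 ≈ 19.58 °C

T_f ≈ 19.6 °C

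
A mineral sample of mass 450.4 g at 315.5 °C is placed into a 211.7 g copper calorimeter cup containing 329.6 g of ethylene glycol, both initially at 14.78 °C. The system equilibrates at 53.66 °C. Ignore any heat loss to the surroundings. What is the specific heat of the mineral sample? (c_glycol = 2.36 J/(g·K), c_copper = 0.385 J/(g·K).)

Setting the total heat transfer to zero:
450.4×c×(53.66 − 315.5) + 329.6×2.36×(53.66 − 14.78) + 211.7×0.385×(53.66 − 14.78) = 0
-117933 c = -33412
c = -33412/-117933 ≈ 0.2833 J/(g·K)

c ≈ 0.283 J/(g·K)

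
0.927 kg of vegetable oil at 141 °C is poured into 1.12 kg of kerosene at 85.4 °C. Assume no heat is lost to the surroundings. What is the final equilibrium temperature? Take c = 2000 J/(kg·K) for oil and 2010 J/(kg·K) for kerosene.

T_f is the heat-capacity-weighted average of the initial temperatures:
T_f = (1854×141 + 2251.2×85.4) / (1854 + 2251.2)
    = 453666 / 4105.2 ≈ 110.51 °C

T_f ≈ 110.5 °C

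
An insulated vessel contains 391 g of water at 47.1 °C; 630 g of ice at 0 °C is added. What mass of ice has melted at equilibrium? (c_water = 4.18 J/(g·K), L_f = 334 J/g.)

Heat available from the water dropping to 0 °C: 391×4.18×47.1 = 76979 J.
To melt every bit of ice: 630×334 = 210420 J.
Since 76979 < 210420 J, not all the ice melts; equilibrium is at 0 °C.
Mass melted = 76979/334 ≈ 230.5 g.

m_melted ≈ 230 g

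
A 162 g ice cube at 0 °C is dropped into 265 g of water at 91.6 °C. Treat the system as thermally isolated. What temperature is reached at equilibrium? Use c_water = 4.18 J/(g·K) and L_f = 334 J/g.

Heat gained plus heat lost sum to zero:
fusion: m_ice L_f = 162×334 = 54108
  warm the meltwater: 677.16 T
  water cools: 265×4.18×(T − 91.6) = 1107.7(T − 91.6)
1784.9 T = 101465 − 54108 = 47357
T ≈ 26.53 °C (positive, so assuming full melt was valid).

T_f ≈ 26.5 °C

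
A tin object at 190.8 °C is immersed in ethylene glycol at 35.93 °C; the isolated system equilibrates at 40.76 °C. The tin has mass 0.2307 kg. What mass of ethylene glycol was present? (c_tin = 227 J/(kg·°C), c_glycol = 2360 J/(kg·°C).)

Let T be the final temperature. ΣQ_i = 0:
0.2307·227·(40.76 − 190.8) + m·2360·(40.76 − 35.93) = 0
11399 m = 7857.4
m = 7857.4/11399 ≈ 0.6893 kg

m ≈ 0.689 kg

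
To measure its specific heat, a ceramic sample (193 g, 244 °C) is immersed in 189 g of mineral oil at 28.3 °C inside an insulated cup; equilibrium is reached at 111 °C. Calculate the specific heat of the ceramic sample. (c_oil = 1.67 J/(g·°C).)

c ≈ 1.02 J/(g·°C)

Heat lost by the ceramic sample = heat gained by the oil:
193×c×(244 − 111) = 189×1.67×(111 − 28.3)
25669 c = 26103  ⇒  c ≈ 1.017 J/(g·°C)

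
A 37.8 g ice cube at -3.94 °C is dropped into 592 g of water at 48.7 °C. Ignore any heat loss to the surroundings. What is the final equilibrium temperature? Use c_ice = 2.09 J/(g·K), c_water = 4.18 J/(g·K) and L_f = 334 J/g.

Energy conservation, ΣQ = 0:
warm ice to 0 °C: 37.8×2.09×(0 − (-3.94)) = 311.27; latent heat to melt: 37.8×334 = 12625; meltwater 0→T: 37.8×4.18×T = 158 T; water: 2474.6(T − 48.7)
2632.6 T = 120511 − 12936 = 107575
T ≈ 40.86 °C — above 0 °C, consistent with complete melting.

T_f ≈ 40.9 °C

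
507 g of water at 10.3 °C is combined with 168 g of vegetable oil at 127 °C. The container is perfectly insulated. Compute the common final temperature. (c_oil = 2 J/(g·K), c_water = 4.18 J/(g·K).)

T_f ≈ 26.3 °C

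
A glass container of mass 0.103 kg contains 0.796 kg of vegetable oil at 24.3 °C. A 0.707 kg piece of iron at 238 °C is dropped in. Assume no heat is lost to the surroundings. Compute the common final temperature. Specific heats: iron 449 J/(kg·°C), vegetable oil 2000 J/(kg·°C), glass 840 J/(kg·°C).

T_f ≈ 58.3 °C

With ΣQ=0 the equilibrium temperature is the m·c-weighted mean:
T_f = (317.44×238 + 1592×24.3 + 86.52×24.3) / (317.44 + 1592 + 86.52)
    = 116339 / 1996 ≈ 58.29 °C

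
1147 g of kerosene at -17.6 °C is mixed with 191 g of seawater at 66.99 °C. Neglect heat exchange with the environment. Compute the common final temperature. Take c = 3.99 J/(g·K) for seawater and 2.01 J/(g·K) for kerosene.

T_f is the heat-capacity-weighted average of the initial temperatures:
T_f = (762.09·66.99 + 2305.5·(-17.6)) / (762.09 + 2305.5)
    = 10476 / 3067.6 ≈ 3.42 °C

T_f ≈ 3.4 °C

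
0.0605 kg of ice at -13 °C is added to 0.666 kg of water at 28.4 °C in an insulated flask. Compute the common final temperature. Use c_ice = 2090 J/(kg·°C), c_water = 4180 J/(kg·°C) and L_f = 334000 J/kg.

Taking heat into each body as positive, Σ m c ΔT = 0:
warm ice to 0 °C: 0.0605·2090·(0 − (-13)) = 1643.8
  fusion: m_ice L_f = 0.0605·334000 = 20207
  meltwater 0→T: 0.0605·4180·T = 252.89 T
  water cools: 0.666·4180·(T − 28.4) = 2783.9(T − 28.4)
3036.8 T = 79062 − 21851 = 57211
T ≈ 18.84 °C — above 0 °C, consistent with complete melting.

T_f ≈ 18.8 °C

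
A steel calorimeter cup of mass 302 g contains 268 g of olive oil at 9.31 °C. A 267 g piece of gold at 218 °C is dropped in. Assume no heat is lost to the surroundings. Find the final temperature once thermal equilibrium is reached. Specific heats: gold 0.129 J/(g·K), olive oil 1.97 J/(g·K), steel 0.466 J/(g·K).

T_f ≈ 19.5 °C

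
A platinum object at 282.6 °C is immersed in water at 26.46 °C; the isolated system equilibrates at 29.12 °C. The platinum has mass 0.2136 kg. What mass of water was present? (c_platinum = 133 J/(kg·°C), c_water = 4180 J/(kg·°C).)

Heat lost by the platinum = heat gained by the water:
0.2136·133·(282.6 − 29.12) = m·4180·(29.12 − 26.46)
11119 m = 7201.1  ⇒  m ≈ 0.6476 kg

m ≈ 0.648 kg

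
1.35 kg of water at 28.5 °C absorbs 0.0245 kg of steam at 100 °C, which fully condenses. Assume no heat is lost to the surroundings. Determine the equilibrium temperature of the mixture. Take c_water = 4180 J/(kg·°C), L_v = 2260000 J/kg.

T_f ≈ 39.4 °C

Heat gained plus heat lost sum to zero:
steam→water at 100 °C releases m L_v = 0.0245×2260000 = 55370
  condensate cools 100→T: 0.0245×4180×(T − 100) = 102.41(T − 100)
  original water: 5643(T − 28.5)
5745.4 T = 55370 + 10241 + 160826 = 226436
T ≈ 39.41 °C (< 100 °C, so full condensation is consistent).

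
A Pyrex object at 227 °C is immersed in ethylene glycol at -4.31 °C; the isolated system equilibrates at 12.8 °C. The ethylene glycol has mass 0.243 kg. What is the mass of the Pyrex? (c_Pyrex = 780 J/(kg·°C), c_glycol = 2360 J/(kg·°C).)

m ≈ 0.0587 kg

Heat lost by the Pyrex = heat gained by the glycol:
m×780×(227 − 12.8) = 0.243×2360×(12.8 − (-4.31))
167076 m = 9812.2  ⇒  m ≈ 0.05873 kg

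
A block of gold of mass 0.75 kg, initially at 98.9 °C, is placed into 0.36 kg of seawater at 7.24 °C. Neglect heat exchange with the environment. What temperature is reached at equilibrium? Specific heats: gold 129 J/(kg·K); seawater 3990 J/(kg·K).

T_f ≈ 13.0 °C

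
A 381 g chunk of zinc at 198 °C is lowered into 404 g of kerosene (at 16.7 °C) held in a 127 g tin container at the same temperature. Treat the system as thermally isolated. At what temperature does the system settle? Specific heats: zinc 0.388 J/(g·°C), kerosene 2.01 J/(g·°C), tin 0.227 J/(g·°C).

Net heat exchanged in the isolated system is zero:
381·0.388·(T − 198) + 404·2.01·(T − 16.7) + 127·0.227·(T − 16.7) = 0
988.7 T = 43312
T ≈ 43.81 °C

T_f ≈ 43.8 °C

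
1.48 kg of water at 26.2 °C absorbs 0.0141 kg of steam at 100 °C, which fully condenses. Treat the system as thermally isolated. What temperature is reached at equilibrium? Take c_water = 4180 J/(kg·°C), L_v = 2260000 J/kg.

Let T be the final temperature. ΣQ_i = 0:
steam→water at 100 °C releases m L_v = 0.0141×2260000 = 31866; condensed water 100 °C→T: 58.94(T − 100); original water: 6186.4(T − 26.2)
6245.3 T = 31866 + 5893.8 + 162084 = 199843
T ≈ 32.00 °C (< 100 °C, so full condensation is consistent).

T_f ≈ 32.0 °C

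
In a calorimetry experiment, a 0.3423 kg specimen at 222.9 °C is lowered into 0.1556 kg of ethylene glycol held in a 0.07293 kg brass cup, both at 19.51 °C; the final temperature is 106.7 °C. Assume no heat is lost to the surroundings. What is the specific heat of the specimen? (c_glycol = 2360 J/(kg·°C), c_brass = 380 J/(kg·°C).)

c ≈ 866 J/(kg·°C)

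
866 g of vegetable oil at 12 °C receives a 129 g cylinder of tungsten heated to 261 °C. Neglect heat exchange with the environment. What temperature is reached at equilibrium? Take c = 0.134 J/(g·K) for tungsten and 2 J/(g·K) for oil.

Heat lost by the tungsten equals heat gained by the oil:
129×0.134×(261 − T) = 866×2×(T − 12)
17.29(261 − T) = 1732(T − 12)
1749.3 T = 25296  ⇒  T ≈ 14.46 °C

T_f ≈ 14.5 °C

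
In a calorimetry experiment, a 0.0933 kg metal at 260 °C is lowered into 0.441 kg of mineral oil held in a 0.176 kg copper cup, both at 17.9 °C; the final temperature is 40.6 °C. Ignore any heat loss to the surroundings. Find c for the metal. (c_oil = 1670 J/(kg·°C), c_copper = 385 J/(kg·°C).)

Conservation of energy gives ΣQ = 0:
0.0933·c·(40.6 − 260) + 0.441·1670·(40.6 − 17.9) + 0.176·385·(40.6 − 17.9) = 0
-20.47 c = -18256
c = -18256/-20.47 ≈ 891.8 J/(kg·°C)

c ≈ 892 J/(kg·°C)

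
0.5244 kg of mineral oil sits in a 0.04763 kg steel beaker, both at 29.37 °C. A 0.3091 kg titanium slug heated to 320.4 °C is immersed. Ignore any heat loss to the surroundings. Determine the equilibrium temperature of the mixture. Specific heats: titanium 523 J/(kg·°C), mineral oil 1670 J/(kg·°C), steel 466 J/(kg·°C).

T_f ≈ 73.8 °C

T_f is the heat-capacity-weighted average of the initial temperatures:
T_f = (161.66×320.4 + 875.75×29.37 + 22.2×29.37) / (161.66 + 875.75 + 22.2)
    = 78168 / 1059.6 ≈ 73.77 °C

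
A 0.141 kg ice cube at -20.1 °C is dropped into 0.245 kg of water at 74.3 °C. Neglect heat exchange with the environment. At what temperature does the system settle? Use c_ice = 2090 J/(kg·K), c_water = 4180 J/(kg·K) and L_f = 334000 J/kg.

Conservation of energy gives ΣQ = 0:
ice -20.1→0 °C: 0.141·2090·20.1 = 5923.3
  fusion: m_ice L_f = 0.141·334000 = 47094
  warm the meltwater: 589.38 T
  water cools: 0.245·4180·(T − 74.3) = 1024.1(T − 74.3)
1613.5 T = 76091 − 53017 = 23073
T ≈ 14.30 °C — above 0 °C, consistent with complete melting.

T_f ≈ 14.3 °C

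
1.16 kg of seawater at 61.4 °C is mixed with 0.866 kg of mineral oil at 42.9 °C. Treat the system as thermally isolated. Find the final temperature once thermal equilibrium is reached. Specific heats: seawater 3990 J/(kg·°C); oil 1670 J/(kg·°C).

T_f ≈ 57.0 °C

Set heat shed by the hot body equal to heat absorbed by the cold body:
1.16×3990×(61.4 − T) = 0.866×1670×(T − 42.9)
4628.4(61.4 − T) = 1446.2(T − 42.9)
6074.6 T = 346227  ⇒  T ≈ 57.00 °C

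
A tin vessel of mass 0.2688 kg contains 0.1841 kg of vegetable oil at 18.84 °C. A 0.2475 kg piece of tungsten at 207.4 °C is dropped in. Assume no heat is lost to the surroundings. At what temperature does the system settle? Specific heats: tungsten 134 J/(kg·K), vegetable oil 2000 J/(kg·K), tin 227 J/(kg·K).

Conservation of energy gives ΣQ = 0:
0.2475·134·(T − 207.4) + 0.1841·2000·(T − 18.84) + 0.2688·227·(T − 18.84) = 0
462.38 T = 14965
T ≈ 32.36 °C

T_f ≈ 32.4 °C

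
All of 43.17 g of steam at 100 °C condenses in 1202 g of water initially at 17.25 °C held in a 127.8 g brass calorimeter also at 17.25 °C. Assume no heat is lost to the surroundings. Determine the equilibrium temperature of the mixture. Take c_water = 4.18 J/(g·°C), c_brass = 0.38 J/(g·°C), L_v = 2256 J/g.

T_f ≈ 38.6 °C

Energy conservation, ΣQ = 0:
steam→water at 100 °C releases m L_v = 43.17×2256 = 97392; condensate cools 100→T: 43.17×4.18×(T − 100) = 180.45(T − 100); water warms: 1202×4.18×(T − 17.25) = 5024.4(T − 17.25); cup: 48.56(T − 17.25)
5253.4 T = 97392 + 18045 + 87508 = 202945
T ≈ 38.63 °C, under the boiling point, so the assumption holds.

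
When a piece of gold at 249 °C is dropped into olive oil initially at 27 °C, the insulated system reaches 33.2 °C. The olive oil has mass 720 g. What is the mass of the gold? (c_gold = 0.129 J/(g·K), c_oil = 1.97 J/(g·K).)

m ≈ 316 g

Net heat exchanged in the isolated system is zero:
m·0.129·(33.2 − 249) + 720·1.97·(33.2 − 27) = 0
-27.84 m = -8794.1
m = -8794.1/-27.84 ≈ 315.9 g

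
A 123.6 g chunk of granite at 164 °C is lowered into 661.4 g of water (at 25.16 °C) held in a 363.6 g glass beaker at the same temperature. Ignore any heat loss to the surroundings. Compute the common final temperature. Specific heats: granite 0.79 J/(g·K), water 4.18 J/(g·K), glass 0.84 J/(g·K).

Taking heat into each body as positive, Σ m c ΔT = 0:
123.6×0.79×(T − 164) + 661.4×4.18×(T − 25.16) + 363.6×0.84×(T − 25.16) = 0
3167.7 T = 93257
T = 93257 / 3167.7 = 29.4 °C

T_f ≈ 29.4 °C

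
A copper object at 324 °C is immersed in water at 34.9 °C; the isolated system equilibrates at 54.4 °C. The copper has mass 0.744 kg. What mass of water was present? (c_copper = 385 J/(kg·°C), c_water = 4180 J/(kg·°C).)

m ≈ 0.947 kg

|Q_copper| = |Q_water|:
0.744×385×(324 − 54.4) = m×4180×(54.4 − 34.9)
81510 m = 77224  ⇒  m ≈ 0.9474 kg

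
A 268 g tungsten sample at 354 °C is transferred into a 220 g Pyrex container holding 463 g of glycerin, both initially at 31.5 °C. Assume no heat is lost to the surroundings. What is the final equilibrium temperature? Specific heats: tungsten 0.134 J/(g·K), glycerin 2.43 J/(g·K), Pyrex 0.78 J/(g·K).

T_f ≈ 40.2 °C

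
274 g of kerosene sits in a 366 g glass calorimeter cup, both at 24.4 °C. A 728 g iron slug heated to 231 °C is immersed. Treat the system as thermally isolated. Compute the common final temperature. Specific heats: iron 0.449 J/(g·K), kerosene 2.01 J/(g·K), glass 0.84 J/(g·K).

T_f ≈ 81.4 °C

With ΣQ=0 the equilibrium temperature is the m·c-weighted mean:
T_f = (326.87·231 + 550.74·24.4 + 307.44·24.4) / (326.87 + 550.74 + 307.44)
    = 96447 / 1185.1 ≈ 81.39 °C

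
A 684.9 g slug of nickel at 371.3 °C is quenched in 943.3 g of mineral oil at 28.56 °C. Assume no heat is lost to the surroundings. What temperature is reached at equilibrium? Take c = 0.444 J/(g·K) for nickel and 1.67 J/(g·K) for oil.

T_f ≈ 84.0 °C

Let T be the final temperature. ΣQ_i = 0:
684.9·0.444·(T − 371.3) + 943.3·1.67·(T − 28.56) = 0
304.1(T − 371.3) + 1575.3(T − 28.56) = 0
(304.1 + 1575.3) T = 304.1·371.3 + 1575.3·28.56
T = 157902 / 1879.4 = 84 °C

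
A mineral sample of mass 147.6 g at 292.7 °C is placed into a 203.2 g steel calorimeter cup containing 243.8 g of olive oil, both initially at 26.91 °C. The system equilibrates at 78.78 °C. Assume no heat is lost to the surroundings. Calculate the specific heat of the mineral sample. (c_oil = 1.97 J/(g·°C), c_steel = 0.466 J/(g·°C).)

c ≈ 0.945 J/(g·°C)

Let T be the final temperature. ΣQ_i = 0:
147.6·c·(78.78 − 292.7) + 243.8·1.97·(78.78 − 26.91) + 203.2·0.466·(78.78 − 26.91) = 0
-31575 c = -29824
c = -29824/-31575 ≈ 0.9446 J/(g·°C)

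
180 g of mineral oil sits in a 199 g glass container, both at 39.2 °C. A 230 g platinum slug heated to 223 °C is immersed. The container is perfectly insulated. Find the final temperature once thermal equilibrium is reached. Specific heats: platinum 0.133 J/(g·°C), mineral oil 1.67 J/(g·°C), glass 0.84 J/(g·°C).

T_f ≈ 50.5 °C

Conservation of energy gives ΣQ = 0:
230×0.133×(T − 223) + 180×1.67×(T − 39.2) + 199×0.84×(T − 39.2) = 0
30.59(T − 223) + 300.6(T − 39.2) + 167.16(T − 39.2) = 0
498.35 T = 25158
T = 25158 / 498.35 = 50.5 °C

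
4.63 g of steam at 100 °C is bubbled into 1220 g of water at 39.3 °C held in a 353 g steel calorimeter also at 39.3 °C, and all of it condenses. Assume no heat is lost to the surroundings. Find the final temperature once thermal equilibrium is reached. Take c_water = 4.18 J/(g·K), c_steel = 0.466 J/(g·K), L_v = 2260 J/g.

Conservation of energy gives ΣQ = 0:
latent heat released on condensation: 4.63×2260 = 10464
  condensed water 100 °C→T: 19.35(T − 100)
  original water: 5099.6(T − 39.3)
  steel cup: 353×0.466×(T − 39.3) = 164.5(T − 39.3)
5283.5 T = 10464 + 1935.3 + 206879 = 219278
T ≈ 41.50 °C, under the boiling point, so the assumption holds.

T_f ≈ 41.5 °C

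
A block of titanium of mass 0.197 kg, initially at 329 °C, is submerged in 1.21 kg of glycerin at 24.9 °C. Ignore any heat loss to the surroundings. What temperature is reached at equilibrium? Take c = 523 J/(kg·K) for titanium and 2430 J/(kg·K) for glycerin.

T_f ≈ 35.2 °C

T_f = Σ m_i c_i T_i / Σ m_i c_i:
T_f = (103.03·329 + 2940.3·24.9) / (103.03 + 2940.3)
    = 107111 / 3043.3 ≈ 35.20 °C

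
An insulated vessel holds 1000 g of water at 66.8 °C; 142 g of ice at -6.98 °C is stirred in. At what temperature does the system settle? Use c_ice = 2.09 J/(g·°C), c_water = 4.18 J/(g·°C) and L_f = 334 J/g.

T_f ≈ 48.1 °C

Energy conservation, ΣQ = 0:
ice -6.98→0 °C: 142·2.09·6.98 = 2071.5
  fusion: m_ice L_f = 142·334 = 47428
  warm the meltwater: 593.56 T
  water cools: 1000·4.18·(T − 66.8) = 4180(T − 66.8)
4773.6 T = 279224 − 49500 = 229724
T ≈ 48.12 °C — above 0 °C, consistent with complete melting.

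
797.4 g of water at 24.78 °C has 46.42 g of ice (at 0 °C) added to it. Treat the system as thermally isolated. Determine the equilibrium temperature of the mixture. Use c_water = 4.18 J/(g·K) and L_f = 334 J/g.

T_f ≈ 19.0 °C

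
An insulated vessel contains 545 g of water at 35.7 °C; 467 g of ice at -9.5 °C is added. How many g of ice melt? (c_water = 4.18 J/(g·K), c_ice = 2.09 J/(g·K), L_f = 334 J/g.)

Heat available from the water dropping to 0 °C: 545·4.18·35.7 = 81328 J.
Of that, 467·2.09·9.5 = 9272.3 J goes to bring the ice to 0 °C, leaving 72056 J.
Fully melting the ice requires m_ice L_f = 467·334 = 155978 J.
That's not enough to melt it all — equilibrium is at 0 °C with ice remaining.
Mass melted = 72056/334 ≈ 215.7 g.

m_melted ≈ 216 g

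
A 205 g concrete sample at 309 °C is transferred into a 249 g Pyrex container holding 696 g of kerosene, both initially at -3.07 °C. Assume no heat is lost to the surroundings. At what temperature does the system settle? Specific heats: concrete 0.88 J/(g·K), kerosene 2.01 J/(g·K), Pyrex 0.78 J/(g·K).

Setting the total heat transfer to zero:
205×0.88×(T − 309) + 696×2.01×(T − (-3.07)) + 249×0.78×(T − (-3.07)) = 0
(180.4 + 1399 + 194.22) T = 180.4×309 + 1399×(-3.07) + 194.22×(-3.07)
T = 50853/1773.6 ≈ 28.67 °C

T_f ≈ 28.7 °C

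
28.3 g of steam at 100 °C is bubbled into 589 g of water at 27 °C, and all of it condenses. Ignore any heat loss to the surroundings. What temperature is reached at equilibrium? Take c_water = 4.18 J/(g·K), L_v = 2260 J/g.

T_f ≈ 55.1 °C

Let T be the final temperature. ΣQ_i = 0:
condense steam: −28.3×2260 = −63958
  condensed water 100 °C→T: 118.29(T − 100)
  original water: 2462(T − 27)
2580.3 T = 63958 + 11829 + 66475 = 142262
T ≈ 55.13 °C (< 100 °C, so full condensation is consistent).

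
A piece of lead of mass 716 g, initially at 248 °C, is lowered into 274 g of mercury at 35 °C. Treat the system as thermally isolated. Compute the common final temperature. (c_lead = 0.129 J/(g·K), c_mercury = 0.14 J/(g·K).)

T_f ≈ 185.5 °C

T_f = Σ m_i c_i T_i / Σ m_i c_i:
T_f = (92.36×248 + 38.36×35) / (92.36 + 38.36)
    = 24249 / 130.72 ≈ 185.50 °C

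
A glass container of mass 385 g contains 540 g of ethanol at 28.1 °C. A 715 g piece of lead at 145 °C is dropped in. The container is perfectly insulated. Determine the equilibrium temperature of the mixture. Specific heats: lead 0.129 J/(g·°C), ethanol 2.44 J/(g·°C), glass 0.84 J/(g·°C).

T_f ≈ 34.3 °C

Setting the total heat transfer to zero:
715*0.129*(T − 145) + 540*2.44*(T − 28.1) + 385*0.84*(T − 28.1) = 0
(92.23 + 1317.6 + 323.4) T = 92.23*145 + 1317.6*28.1 + 323.4*28.1
T = 59486 / 1733.2 = 34.3 °C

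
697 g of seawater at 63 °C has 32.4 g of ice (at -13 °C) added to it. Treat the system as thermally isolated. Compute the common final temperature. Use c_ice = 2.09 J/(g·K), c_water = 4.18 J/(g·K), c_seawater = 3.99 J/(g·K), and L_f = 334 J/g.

T_f ≈ 56.1 °C

Net heat exchanged in the isolated system is zero:
warm ice to 0 °C: 32.4×2.09×(0 − (-13)) = 880.31
  melt ice: 32.4×334 = 10822
  warm the meltwater: 135.43 T
  seawater: 2781(T − 63)
2916.5 T = 175205 − 11702 = 163503
T ≈ 56.06 °C. Since T > 0 °C, the all-ice-melts assumption holds.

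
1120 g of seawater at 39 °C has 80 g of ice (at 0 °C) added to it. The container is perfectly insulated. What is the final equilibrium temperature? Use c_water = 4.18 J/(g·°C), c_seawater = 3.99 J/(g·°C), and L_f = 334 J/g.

Taking heat into each body as positive, Σ m c ΔT = 0:
fusion: m_ice L_f = 80·334 = 26720; meltwater 0→T: 80·4.18·T = 334.4 T; seawater: 4468.8(T − 39)
4803.2 T = 174283 − 26720 = 147563
T ≈ 30.72 °C (positive, so assuming full melt was valid).

T_f ≈ 30.7 °C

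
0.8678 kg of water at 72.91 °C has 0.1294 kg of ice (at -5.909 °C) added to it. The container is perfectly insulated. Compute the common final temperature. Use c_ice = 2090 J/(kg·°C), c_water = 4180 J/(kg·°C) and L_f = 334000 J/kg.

T_f ≈ 52.7 °C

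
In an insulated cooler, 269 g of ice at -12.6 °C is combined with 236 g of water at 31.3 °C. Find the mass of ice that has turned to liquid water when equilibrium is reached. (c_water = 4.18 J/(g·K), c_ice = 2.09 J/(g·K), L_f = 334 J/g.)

m_melted ≈ 71.2 g

Heat available from the water dropping to 0 °C: 236×4.18×31.3 = 30877 J.
Of that, 269×2.09×12.6 = 7083.8 J goes to bring the ice to 0 °C, leaving 23793 J.
Melting all 269 g of ice would need 269×334 = 89846 J.
That's not enough to melt it all — equilibrium is at 0 °C with ice remaining.
m_melted×334 = 23793  ⇒  m_melted ≈ 71.24 g.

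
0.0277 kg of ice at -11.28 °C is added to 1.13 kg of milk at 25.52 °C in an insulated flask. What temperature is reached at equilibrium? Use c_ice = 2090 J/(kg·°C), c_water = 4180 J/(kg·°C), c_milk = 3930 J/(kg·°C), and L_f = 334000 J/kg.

T_f ≈ 22.7 °C

Conservation of energy gives ΣQ = 0:
warm ice to 0 °C: 0.0277·2090·(0 − (-11.28)) = 653.03
  melt ice: 0.0277·334000 = 9251.8
  warm the meltwater: 115.79 T
  milk: 4440.9(T − 25.52)
4556.7 T = 113332 − 9904.8 = 103427
T ≈ 22.70 °C — above 0 °C, consistent with complete melting.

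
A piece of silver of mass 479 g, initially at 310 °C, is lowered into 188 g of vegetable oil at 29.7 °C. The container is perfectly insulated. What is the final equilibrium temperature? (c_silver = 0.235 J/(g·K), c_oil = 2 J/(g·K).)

Let T be the final temperature. ΣQ_i = 0:
479×0.235×(T − 310) + 188×2×(T − 29.7) = 0
112.56(T − 310) + 376(T − 29.7) = 0
(112.56 + 376) T = 112.56×310 + 376×29.7
T = 46062/488.56 ≈ 94.28 °C

T_f ≈ 94.3 °C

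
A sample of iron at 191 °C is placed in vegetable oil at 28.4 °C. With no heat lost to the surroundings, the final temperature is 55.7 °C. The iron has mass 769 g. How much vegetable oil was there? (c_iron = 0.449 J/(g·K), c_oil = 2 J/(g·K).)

|Q_iron| = |Q_oil|:
769·0.449·(191 − 55.7) = m·2·(55.7 − 28.4)
54.6 m = 46717  ⇒  m ≈ 855.6 g

m ≈ 856 g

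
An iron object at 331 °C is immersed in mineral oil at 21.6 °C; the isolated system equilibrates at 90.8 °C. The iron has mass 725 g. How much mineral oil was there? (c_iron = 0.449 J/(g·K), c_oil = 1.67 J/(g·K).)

m ≈ 677 g

Net heat exchanged in the isolated system is zero:
725×0.449×(90.8 − 331) + m×1.67×(90.8 − 21.6) = 0
115.56 m = 78191
m = 78191/115.56 ≈ 676.6 g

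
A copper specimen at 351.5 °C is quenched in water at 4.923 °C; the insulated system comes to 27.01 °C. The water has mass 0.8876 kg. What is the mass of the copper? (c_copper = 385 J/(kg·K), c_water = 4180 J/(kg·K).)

m ≈ 0.656 kg

|Q_copper| = |Q_water|:
m·385·(351.5 − 27.01) = 0.8876·4180·(27.01 − 4.923)
124929 m = 81946  ⇒  m ≈ 0.6559 kg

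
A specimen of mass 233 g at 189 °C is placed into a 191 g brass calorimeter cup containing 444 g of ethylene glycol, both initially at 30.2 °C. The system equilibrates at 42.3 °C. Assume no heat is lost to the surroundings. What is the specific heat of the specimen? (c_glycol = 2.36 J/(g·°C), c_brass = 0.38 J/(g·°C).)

c ≈ 0.397 J/(g·°C)

Net heat exchanged in the isolated system is zero:
233×c×(42.3 − 189) + 444×2.36×(42.3 − 30.2) + 191×0.38×(42.3 − 30.2) = 0
-34181 c = -13557
c = -13557/-34181 ≈ 0.3966 J/(g·°C)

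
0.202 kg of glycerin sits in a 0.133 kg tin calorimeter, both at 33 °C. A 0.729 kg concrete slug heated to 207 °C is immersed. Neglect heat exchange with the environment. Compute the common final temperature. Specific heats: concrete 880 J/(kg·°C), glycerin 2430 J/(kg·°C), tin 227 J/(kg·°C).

Heat gained plus heat lost sum to zero:
0.729×880×(T − 207) + 0.202×2430×(T − 33) + 0.133×227×(T − 33) = 0
641.52(T − 207) + 490.86(T − 33) + 30.19(T − 33) = 0
(641.52 + 490.86 + 30.19) T = 641.52×207 + 490.86×33 + 30.19×33
T = 149989 / 1162.6 = 129 °C

T_f ≈ 129.0 °C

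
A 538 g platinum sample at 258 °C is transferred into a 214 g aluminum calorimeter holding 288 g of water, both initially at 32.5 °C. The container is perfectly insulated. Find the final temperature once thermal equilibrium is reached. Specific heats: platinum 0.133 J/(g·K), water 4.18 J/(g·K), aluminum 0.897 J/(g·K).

Heat gained plus heat lost sum to zero:
538*0.133*(T − 258) + 288*4.18*(T − 32.5) + 214*0.897*(T − 32.5) = 0
71.55(T − 258) + 1203.8(T − 32.5) + 191.96(T − 32.5) = 0
1467.4 T = 63824
T = 63824/1467.4 ≈ 43.50 °C

T_f ≈ 43.5 °C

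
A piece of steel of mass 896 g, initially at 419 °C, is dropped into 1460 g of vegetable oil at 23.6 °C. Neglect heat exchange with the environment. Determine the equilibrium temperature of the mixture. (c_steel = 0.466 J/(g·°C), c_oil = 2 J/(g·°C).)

T_f = Σ m_i c_i T_i / Σ m_i c_i:
T_f = (417.54*419 + 2920*23.6) / (417.54 + 2920)
    = 243860 / 3337.5 ≈ 73.07 °C

T_f ≈ 73.1 °C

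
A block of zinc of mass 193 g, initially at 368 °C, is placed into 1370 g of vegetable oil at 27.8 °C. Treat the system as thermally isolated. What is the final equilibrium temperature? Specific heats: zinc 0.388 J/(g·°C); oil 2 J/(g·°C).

T_f ≈ 36.9 °C

Energy conservation, ΣQ = 0:
193*0.388*(T − 368) + 1370*2*(T − 27.8) = 0
74.88(T − 368) + 2740(T − 27.8) = 0
(74.88 + 2740) T = 74.88*368 + 2740*27.8
T ≈ 36.85 °C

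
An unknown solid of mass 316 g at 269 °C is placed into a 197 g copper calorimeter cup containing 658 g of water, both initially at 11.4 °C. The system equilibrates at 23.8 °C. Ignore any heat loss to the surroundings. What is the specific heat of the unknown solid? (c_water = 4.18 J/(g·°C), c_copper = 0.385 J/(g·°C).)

Conservation of energy gives ΣQ = 0:
316×c×(23.8 − 269) + 658×4.18×(23.8 − 11.4) + 197×0.385×(23.8 − 11.4) = 0
-77483 c = -35046
c = -35046/-77483 ≈ 0.4523 J/(g·°C)

c ≈ 0.452 J/(g·°C)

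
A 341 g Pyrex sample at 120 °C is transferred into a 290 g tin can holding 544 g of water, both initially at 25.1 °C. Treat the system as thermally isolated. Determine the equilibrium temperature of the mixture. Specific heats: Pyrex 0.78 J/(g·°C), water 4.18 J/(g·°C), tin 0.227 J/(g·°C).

T_f ≈ 34.8 °C

Conservation of energy gives ΣQ = 0:
341*0.78*(T − 120) + 544*4.18*(T − 25.1) + 290*0.227*(T − 25.1) = 0
265.98(T − 120) + 2273.9(T − 25.1) + 65.83(T − 25.1) = 0
(265.98 + 2273.9 + 65.83) T = 265.98*120 + 2273.9*25.1 + 65.83*25.1
T ≈ 34.79 °C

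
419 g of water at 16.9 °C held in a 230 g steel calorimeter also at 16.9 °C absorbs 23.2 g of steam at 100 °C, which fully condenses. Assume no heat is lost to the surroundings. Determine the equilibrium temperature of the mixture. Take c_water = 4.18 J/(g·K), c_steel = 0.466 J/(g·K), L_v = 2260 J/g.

T_f ≈ 47.8 °C

Taking heat into each body as positive, Σ m c ΔT = 0:
steam→water at 100 °C releases m L_v = 23.2×2260 = 52432; condensed water 100 °C→T: 96.98(T − 100); original water: 1751.4(T − 16.9); cup: 107.18(T − 16.9)
1955.6 T = 52432 + 9697.6 + 31410 = 93540
T ≈ 47.83 °C (< 100 °C, so full condensation is consistent).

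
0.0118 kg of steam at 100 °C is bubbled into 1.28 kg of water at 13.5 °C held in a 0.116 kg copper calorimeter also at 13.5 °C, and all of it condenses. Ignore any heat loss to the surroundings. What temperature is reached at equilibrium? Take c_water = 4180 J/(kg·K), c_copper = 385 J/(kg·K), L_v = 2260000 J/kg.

Setting the total heat transfer to zero:
condense steam: −0.0118·2260000 = −26668; condensate cools 100→T: 0.0118·4180·(T − 100) = 49.32(T − 100); water warms: 1.28·4180·(T − 13.5) = 5350.4(T − 13.5); cup: 44.66(T − 13.5)
5444.4 T = 26668 + 4932.4 + 72833 = 104434
T ≈ 19.18 °C (< 100 °C, so full condensation is consistent).

T_f ≈ 19.2 °C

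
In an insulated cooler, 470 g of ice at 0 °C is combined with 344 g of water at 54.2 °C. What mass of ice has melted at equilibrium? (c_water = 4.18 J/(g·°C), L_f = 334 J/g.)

Cooling the water to 0 °C releases 344·4.18·54.2 = 77935 J.
To melt every bit of ice: 470·334 = 156980 J.
Since 77935 < 156980 J, not all the ice melts; equilibrium is at 0 °C.
m_melted·334 = 77935  ⇒  m_melted ≈ 233.3 g.

m_melted ≈ 233 g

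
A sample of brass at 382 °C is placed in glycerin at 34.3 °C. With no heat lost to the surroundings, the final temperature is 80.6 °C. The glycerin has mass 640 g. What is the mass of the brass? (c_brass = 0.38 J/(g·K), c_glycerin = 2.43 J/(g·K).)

m ≈ 629 g

Heat lost by the brass = heat gained by the glycerin:
m·0.38·(382 − 80.6) = 640·2.43·(80.6 − 34.3)
114.53 m = 72006  ⇒  m ≈ 628.7 g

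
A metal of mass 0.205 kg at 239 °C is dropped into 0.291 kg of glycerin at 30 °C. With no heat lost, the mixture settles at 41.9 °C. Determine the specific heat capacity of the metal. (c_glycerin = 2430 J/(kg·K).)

c ≈ 208 J/(kg·K)

m_s c (T_s − T_f) = m_glycerin c_glycerin (T_f − T_0):
0.205·c·(239 − 41.9) = 0.291·2430·(41.9 − 30)
40.41 c = 8414.8  ⇒  c ≈ 208.3 J/(kg·K)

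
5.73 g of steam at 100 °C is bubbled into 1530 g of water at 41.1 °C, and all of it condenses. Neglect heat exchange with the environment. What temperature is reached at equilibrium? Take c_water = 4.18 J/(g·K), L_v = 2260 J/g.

Setting the total heat transfer to zero:
steam→water at 100 °C releases m L_v = 5.73×2260 = 12950
  condensate cools 100→T: 5.73×4.18×(T − 100) = 23.95(T − 100)
  original water: 6395.4(T − 41.1)
6419.4 T = 12950 + 2395.1 + 262851 = 278196
T ≈ 43.34 °C (< 100 °C, so full condensation is consistent).

T_f ≈ 43.3 °C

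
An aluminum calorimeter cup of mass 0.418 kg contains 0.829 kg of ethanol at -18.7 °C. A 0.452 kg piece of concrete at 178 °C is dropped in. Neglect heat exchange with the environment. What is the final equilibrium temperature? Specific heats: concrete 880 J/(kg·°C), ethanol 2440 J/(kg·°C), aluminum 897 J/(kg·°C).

Energy conservation, ΣQ = 0:
0.452×880×(T − 178) + 0.829×2440×(T − (-18.7)) + 0.418×897×(T − (-18.7)) = 0
397.76(T − 178) + 2022.8(T − (-18.7)) + 374.95(T − (-18.7)) = 0
(397.76 + 2022.8 + 374.95) T = 397.76×178 + 2022.8×(-18.7) + 374.95×(-18.7)
T = 25964/2795.5 ≈ 9.29 °C

T_f ≈ 9.3 °C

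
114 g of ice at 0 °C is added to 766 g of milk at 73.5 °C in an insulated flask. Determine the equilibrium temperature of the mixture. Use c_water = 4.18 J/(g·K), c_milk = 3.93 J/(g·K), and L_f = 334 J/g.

T_f ≈ 52.5 °C

Taking heat into each body as positive, Σ m c ΔT = 0:
fusion: m_ice L_f = 114·334 = 38076
  meltwater 0→T: 114·4.18·T = 476.52 T
  milk: 3010.4(T − 73.5)
3486.9 T = 221263 − 38076 = 183187
T ≈ 52.54 °C — above 0 °C, consistent with complete melting.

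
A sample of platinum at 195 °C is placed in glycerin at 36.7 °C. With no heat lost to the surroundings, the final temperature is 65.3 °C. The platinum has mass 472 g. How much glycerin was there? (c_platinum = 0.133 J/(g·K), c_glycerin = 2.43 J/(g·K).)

m ≈ 117 g

|Q_platinum| = |Q_glycerin|:
472×0.133×(195 − 65.3) = m×2.43×(65.3 − 36.7)
69.5 m = 8142  ⇒  m ≈ 117.2 g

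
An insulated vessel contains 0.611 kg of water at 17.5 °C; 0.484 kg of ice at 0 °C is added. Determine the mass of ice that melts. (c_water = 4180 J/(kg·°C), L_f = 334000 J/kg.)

m_melted ≈ 0.134 kg

Cooling the water to 0 °C releases 0.611·4180·17.5 = 44695 J.
Fully melting the ice requires m_ice L_f = 0.484·334000 = 161656 J.
Since 44695 < 161656 J, not all the ice melts; equilibrium is at 0 °C.
m_melt = 44695 / L_f = 0.1338 kg.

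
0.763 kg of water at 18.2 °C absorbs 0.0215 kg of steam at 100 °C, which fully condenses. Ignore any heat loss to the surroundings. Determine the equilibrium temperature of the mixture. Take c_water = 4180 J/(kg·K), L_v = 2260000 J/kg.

T_f ≈ 35.3 °C

Setting the total heat transfer to zero:
steam→water at 100 °C releases m L_v = 0.0215·2260000 = 48590
  condensate cools 100→T: 0.0215·4180·(T − 100) = 89.87(T − 100)
  original water: 3189.3(T − 18.2)
3279.2 T = 48590 + 8987 + 58046 = 115623
T ≈ 35.26 °C (< 100 °C, so full condensation is consistent).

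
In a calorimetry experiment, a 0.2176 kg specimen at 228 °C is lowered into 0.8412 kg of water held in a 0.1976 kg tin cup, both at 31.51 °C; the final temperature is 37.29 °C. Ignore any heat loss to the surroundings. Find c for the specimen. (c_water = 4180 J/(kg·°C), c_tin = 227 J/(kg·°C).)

c ≈ 496 J/(kg·°C)

Taking heat into each body as positive, Σ m c ΔT = 0:
0.2176×c×(37.29 − 228) + 0.8412×4180×(37.29 − 31.51) + 0.1976×227×(37.29 − 31.51) = 0
-41.5 c = -20583
c = -20583/-41.5 ≈ 496 J/(kg·°C)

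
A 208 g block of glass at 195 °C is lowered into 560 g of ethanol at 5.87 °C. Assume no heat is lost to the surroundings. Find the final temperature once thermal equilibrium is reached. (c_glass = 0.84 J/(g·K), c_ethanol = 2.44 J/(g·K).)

T_f ≈ 27.3 °C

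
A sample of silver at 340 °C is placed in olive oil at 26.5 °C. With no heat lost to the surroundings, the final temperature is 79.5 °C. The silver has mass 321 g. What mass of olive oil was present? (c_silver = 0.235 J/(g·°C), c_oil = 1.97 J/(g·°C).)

Heat gained plus heat lost sum to zero:
321×0.235×(79.5 − 340) + m×1.97×(79.5 − 26.5) = 0
104.41 m = 19651
m = 19651/104.41 ≈ 188.2 g

m ≈ 188 g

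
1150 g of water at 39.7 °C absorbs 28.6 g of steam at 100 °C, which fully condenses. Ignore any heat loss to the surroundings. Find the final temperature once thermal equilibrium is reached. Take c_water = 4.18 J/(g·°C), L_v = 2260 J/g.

Heat gained plus heat lost sum to zero:
steam→water at 100 °C releases m L_v = 28.6·2260 = 64636; condensed water 100 °C→T: 119.55(T − 100); original water: 4807(T − 39.7)
4926.5 T = 64636 + 11955 + 190838 = 267429
T ≈ 54.28 °C, under the boiling point, so the assumption holds.

T_f ≈ 54.3 °C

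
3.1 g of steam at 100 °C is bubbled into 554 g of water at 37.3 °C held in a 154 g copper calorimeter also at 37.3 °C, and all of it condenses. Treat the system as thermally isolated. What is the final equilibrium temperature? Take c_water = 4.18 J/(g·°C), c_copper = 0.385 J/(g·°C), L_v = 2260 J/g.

T_f ≈ 40.6 °C

Taking heat into each body as positive, Σ m c ΔT = 0:
latent heat released on condensation: 3.1×2260 = 7006
  condensed water 100 °C→T: 12.96(T − 100)
  original water: 2315.7(T − 37.3)
  cup: 59.29(T − 37.3)
2388 T = 7006 + 1295.8 + 88588 = 96890
T ≈ 40.57 °C, under the boiling point, so the assumption holds.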